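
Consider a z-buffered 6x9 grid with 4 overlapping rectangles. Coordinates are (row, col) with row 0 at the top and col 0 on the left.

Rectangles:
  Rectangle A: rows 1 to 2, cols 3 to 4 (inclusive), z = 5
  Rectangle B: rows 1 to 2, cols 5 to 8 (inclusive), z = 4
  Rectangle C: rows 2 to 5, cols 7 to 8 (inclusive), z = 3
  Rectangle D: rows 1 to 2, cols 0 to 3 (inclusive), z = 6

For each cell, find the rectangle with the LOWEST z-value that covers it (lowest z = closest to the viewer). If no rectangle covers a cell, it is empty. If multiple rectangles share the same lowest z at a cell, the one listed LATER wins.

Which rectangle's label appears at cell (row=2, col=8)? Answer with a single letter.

Answer: C

Derivation:
Check cell (2,8):
  A: rows 1-2 cols 3-4 -> outside (col miss)
  B: rows 1-2 cols 5-8 z=4 -> covers; best now B (z=4)
  C: rows 2-5 cols 7-8 z=3 -> covers; best now C (z=3)
  D: rows 1-2 cols 0-3 -> outside (col miss)
Winner: C at z=3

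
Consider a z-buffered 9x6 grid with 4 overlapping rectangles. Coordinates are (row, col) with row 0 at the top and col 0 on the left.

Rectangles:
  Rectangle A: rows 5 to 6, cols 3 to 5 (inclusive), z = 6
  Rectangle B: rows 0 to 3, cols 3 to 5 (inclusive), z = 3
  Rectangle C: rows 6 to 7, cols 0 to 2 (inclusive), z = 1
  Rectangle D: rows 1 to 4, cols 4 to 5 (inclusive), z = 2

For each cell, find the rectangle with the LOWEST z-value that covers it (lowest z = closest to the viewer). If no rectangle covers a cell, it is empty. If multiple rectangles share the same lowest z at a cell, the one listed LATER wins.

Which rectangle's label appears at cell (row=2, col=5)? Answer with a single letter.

Answer: D

Derivation:
Check cell (2,5):
  A: rows 5-6 cols 3-5 -> outside (row miss)
  B: rows 0-3 cols 3-5 z=3 -> covers; best now B (z=3)
  C: rows 6-7 cols 0-2 -> outside (row miss)
  D: rows 1-4 cols 4-5 z=2 -> covers; best now D (z=2)
Winner: D at z=2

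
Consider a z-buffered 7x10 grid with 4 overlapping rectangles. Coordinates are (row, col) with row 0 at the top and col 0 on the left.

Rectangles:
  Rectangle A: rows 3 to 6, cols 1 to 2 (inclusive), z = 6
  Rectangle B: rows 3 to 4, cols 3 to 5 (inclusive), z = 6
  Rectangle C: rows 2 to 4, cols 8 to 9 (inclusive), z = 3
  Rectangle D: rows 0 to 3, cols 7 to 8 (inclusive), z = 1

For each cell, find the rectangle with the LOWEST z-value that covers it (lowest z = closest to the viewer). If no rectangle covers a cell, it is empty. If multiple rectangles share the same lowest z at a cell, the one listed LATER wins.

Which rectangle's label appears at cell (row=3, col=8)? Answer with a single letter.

Check cell (3,8):
  A: rows 3-6 cols 1-2 -> outside (col miss)
  B: rows 3-4 cols 3-5 -> outside (col miss)
  C: rows 2-4 cols 8-9 z=3 -> covers; best now C (z=3)
  D: rows 0-3 cols 7-8 z=1 -> covers; best now D (z=1)
Winner: D at z=1

Answer: D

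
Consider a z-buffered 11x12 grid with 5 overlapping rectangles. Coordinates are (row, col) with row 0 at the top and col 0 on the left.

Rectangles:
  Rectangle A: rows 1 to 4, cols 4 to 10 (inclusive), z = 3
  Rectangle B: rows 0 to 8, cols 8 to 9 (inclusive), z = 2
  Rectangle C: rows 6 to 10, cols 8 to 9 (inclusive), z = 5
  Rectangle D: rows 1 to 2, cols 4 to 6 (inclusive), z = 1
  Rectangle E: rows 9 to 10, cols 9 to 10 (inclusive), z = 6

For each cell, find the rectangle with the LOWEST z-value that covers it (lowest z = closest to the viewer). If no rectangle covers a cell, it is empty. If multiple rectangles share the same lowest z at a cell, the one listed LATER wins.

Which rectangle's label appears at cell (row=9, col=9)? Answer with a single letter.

Check cell (9,9):
  A: rows 1-4 cols 4-10 -> outside (row miss)
  B: rows 0-8 cols 8-9 -> outside (row miss)
  C: rows 6-10 cols 8-9 z=5 -> covers; best now C (z=5)
  D: rows 1-2 cols 4-6 -> outside (row miss)
  E: rows 9-10 cols 9-10 z=6 -> covers; best now C (z=5)
Winner: C at z=5

Answer: C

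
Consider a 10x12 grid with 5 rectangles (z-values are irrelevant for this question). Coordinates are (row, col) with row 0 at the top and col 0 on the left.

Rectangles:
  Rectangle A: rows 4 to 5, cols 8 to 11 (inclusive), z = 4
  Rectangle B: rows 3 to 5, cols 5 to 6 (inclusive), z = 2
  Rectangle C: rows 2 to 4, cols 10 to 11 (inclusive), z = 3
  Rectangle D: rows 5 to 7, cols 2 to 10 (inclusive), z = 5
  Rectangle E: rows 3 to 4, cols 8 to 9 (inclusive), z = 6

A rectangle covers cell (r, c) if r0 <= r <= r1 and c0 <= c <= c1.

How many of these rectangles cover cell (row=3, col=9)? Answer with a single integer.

Answer: 1

Derivation:
Check cell (3,9):
  A: rows 4-5 cols 8-11 -> outside (row miss)
  B: rows 3-5 cols 5-6 -> outside (col miss)
  C: rows 2-4 cols 10-11 -> outside (col miss)
  D: rows 5-7 cols 2-10 -> outside (row miss)
  E: rows 3-4 cols 8-9 -> covers
Count covering = 1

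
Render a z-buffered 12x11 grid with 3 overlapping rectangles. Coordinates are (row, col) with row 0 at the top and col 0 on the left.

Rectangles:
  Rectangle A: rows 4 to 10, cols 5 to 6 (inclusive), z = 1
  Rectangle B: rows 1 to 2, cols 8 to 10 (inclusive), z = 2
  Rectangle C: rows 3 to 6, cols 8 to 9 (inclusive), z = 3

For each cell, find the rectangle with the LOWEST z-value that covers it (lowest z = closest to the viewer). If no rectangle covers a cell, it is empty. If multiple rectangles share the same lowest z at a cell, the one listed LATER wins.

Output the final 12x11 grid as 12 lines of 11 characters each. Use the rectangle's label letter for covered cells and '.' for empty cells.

...........
........BBB
........BBB
........CC.
.....AA.CC.
.....AA.CC.
.....AA.CC.
.....AA....
.....AA....
.....AA....
.....AA....
...........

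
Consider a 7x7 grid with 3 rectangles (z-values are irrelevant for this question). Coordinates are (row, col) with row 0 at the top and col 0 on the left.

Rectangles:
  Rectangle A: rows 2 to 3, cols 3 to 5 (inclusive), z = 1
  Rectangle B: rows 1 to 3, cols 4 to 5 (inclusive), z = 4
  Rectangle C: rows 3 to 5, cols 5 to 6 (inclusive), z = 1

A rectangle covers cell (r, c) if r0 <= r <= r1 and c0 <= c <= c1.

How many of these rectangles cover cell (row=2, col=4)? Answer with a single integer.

Check cell (2,4):
  A: rows 2-3 cols 3-5 -> covers
  B: rows 1-3 cols 4-5 -> covers
  C: rows 3-5 cols 5-6 -> outside (row miss)
Count covering = 2

Answer: 2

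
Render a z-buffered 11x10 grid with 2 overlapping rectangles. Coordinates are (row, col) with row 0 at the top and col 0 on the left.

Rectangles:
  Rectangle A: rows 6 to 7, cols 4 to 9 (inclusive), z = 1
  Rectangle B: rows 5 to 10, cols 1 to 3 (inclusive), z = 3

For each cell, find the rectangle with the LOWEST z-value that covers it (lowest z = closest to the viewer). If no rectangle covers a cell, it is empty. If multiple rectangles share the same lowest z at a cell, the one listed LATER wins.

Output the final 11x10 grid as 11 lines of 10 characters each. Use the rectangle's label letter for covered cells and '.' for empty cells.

..........
..........
..........
..........
..........
.BBB......
.BBBAAAAAA
.BBBAAAAAA
.BBB......
.BBB......
.BBB......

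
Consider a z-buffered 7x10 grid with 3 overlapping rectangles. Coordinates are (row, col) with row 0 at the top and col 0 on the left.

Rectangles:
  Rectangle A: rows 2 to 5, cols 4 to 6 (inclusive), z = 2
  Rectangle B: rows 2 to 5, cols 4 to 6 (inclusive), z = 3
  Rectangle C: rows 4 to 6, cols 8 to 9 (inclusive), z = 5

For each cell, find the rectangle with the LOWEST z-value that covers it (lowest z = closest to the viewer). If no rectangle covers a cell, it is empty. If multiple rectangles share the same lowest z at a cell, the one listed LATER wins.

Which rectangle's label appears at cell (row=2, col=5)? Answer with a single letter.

Answer: A

Derivation:
Check cell (2,5):
  A: rows 2-5 cols 4-6 z=2 -> covers; best now A (z=2)
  B: rows 2-5 cols 4-6 z=3 -> covers; best now A (z=2)
  C: rows 4-6 cols 8-9 -> outside (row miss)
Winner: A at z=2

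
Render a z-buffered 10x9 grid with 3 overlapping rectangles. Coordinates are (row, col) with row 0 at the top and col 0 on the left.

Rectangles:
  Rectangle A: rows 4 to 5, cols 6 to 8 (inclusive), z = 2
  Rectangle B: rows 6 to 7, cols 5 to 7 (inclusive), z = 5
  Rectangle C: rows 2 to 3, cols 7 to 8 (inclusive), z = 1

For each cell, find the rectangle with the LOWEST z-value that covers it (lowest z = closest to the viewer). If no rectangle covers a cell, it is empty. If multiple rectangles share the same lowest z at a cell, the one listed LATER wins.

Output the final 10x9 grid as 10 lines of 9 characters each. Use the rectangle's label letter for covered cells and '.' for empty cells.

.........
.........
.......CC
.......CC
......AAA
......AAA
.....BBB.
.....BBB.
.........
.........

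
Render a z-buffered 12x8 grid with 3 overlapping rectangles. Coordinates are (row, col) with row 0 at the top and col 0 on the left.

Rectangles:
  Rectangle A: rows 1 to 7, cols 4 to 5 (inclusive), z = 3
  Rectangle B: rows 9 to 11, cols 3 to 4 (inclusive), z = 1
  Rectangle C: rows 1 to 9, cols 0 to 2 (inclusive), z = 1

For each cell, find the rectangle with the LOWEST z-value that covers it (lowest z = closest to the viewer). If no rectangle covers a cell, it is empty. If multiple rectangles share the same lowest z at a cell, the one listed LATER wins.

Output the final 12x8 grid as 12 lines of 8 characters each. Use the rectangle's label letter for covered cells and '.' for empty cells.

........
CCC.AA..
CCC.AA..
CCC.AA..
CCC.AA..
CCC.AA..
CCC.AA..
CCC.AA..
CCC.....
CCCBB...
...BB...
...BB...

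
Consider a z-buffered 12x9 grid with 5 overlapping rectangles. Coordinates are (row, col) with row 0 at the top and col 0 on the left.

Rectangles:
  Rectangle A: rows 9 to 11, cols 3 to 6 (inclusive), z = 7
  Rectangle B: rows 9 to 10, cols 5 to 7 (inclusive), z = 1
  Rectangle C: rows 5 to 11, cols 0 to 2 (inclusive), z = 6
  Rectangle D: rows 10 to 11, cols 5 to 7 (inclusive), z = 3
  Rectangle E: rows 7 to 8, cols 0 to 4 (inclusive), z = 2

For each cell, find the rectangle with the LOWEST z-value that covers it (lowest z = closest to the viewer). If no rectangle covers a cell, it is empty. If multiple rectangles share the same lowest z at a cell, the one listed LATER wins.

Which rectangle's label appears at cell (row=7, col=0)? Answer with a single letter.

Answer: E

Derivation:
Check cell (7,0):
  A: rows 9-11 cols 3-6 -> outside (row miss)
  B: rows 9-10 cols 5-7 -> outside (row miss)
  C: rows 5-11 cols 0-2 z=6 -> covers; best now C (z=6)
  D: rows 10-11 cols 5-7 -> outside (row miss)
  E: rows 7-8 cols 0-4 z=2 -> covers; best now E (z=2)
Winner: E at z=2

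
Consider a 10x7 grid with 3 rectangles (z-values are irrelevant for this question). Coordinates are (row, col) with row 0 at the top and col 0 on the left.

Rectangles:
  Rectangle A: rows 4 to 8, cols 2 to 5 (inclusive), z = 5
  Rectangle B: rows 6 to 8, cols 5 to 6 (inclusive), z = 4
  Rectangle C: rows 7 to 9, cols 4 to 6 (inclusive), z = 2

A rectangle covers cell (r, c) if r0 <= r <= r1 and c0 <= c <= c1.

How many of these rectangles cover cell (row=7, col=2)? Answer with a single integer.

Answer: 1

Derivation:
Check cell (7,2):
  A: rows 4-8 cols 2-5 -> covers
  B: rows 6-8 cols 5-6 -> outside (col miss)
  C: rows 7-9 cols 4-6 -> outside (col miss)
Count covering = 1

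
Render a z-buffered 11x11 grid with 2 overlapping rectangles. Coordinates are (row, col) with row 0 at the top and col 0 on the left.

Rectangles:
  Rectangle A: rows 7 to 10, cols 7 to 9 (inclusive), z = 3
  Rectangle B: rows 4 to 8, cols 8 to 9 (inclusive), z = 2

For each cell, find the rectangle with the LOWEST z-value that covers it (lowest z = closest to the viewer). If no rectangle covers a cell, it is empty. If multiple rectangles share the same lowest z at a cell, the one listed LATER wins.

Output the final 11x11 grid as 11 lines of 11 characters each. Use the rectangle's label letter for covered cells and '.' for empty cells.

...........
...........
...........
...........
........BB.
........BB.
........BB.
.......ABB.
.......ABB.
.......AAA.
.......AAA.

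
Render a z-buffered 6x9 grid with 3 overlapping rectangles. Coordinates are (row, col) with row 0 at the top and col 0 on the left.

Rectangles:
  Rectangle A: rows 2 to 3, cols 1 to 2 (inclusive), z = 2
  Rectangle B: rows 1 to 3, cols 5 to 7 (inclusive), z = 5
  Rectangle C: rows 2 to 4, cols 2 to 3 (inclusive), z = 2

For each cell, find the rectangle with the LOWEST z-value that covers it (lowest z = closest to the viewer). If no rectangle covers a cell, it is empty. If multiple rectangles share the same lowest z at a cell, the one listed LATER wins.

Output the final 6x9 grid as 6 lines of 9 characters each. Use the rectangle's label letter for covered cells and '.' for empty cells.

.........
.....BBB.
.ACC.BBB.
.ACC.BBB.
..CC.....
.........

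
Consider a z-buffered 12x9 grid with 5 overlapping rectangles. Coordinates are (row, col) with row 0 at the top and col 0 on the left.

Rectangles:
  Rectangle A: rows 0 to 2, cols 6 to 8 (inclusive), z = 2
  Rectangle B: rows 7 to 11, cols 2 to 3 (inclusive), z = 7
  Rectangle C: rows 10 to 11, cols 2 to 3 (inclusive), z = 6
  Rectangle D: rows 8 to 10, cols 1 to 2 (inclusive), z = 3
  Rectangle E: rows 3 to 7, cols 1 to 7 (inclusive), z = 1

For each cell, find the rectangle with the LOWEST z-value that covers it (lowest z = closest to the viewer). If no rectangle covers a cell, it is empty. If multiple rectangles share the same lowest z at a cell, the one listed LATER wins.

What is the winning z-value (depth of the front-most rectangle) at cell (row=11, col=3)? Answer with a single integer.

Answer: 6

Derivation:
Check cell (11,3):
  A: rows 0-2 cols 6-8 -> outside (row miss)
  B: rows 7-11 cols 2-3 z=7 -> covers; best now B (z=7)
  C: rows 10-11 cols 2-3 z=6 -> covers; best now C (z=6)
  D: rows 8-10 cols 1-2 -> outside (row miss)
  E: rows 3-7 cols 1-7 -> outside (row miss)
Winner: C at z=6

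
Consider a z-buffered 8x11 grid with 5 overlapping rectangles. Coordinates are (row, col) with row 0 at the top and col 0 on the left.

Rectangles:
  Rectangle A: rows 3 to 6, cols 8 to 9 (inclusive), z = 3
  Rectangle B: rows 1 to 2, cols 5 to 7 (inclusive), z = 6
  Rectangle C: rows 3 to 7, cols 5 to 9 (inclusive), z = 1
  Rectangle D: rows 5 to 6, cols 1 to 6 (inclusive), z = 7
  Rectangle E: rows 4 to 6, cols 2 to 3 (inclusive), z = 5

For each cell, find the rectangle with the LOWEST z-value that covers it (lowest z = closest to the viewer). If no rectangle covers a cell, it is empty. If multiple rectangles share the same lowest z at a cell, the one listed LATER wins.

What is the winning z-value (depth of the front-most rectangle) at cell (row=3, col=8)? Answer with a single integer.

Check cell (3,8):
  A: rows 3-6 cols 8-9 z=3 -> covers; best now A (z=3)
  B: rows 1-2 cols 5-7 -> outside (row miss)
  C: rows 3-7 cols 5-9 z=1 -> covers; best now C (z=1)
  D: rows 5-6 cols 1-6 -> outside (row miss)
  E: rows 4-6 cols 2-3 -> outside (row miss)
Winner: C at z=1

Answer: 1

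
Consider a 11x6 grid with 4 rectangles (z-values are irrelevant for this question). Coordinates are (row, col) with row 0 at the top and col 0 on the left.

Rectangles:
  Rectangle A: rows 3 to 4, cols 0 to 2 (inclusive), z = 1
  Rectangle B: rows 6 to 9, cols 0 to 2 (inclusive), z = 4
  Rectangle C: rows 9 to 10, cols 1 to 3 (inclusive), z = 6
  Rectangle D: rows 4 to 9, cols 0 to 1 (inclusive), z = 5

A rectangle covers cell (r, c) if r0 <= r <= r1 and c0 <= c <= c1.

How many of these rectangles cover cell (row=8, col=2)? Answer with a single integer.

Check cell (8,2):
  A: rows 3-4 cols 0-2 -> outside (row miss)
  B: rows 6-9 cols 0-2 -> covers
  C: rows 9-10 cols 1-3 -> outside (row miss)
  D: rows 4-9 cols 0-1 -> outside (col miss)
Count covering = 1

Answer: 1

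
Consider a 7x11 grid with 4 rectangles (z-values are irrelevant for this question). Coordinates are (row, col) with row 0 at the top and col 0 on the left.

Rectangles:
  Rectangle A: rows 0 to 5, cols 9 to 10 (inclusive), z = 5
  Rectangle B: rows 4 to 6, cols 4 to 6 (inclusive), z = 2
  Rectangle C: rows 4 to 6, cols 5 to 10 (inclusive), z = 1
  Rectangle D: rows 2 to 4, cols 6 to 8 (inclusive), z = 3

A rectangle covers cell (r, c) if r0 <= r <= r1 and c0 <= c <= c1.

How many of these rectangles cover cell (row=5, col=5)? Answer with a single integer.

Check cell (5,5):
  A: rows 0-5 cols 9-10 -> outside (col miss)
  B: rows 4-6 cols 4-6 -> covers
  C: rows 4-6 cols 5-10 -> covers
  D: rows 2-4 cols 6-8 -> outside (row miss)
Count covering = 2

Answer: 2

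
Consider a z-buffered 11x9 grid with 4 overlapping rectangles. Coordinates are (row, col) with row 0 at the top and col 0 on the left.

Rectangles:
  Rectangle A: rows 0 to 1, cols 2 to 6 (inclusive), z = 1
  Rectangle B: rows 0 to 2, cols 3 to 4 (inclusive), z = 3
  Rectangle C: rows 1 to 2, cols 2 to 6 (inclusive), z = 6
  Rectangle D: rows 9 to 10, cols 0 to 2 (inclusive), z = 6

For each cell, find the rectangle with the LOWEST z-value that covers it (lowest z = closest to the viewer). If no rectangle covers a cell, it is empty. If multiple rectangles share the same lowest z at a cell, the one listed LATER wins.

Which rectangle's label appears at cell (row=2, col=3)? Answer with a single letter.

Check cell (2,3):
  A: rows 0-1 cols 2-6 -> outside (row miss)
  B: rows 0-2 cols 3-4 z=3 -> covers; best now B (z=3)
  C: rows 1-2 cols 2-6 z=6 -> covers; best now B (z=3)
  D: rows 9-10 cols 0-2 -> outside (row miss)
Winner: B at z=3

Answer: B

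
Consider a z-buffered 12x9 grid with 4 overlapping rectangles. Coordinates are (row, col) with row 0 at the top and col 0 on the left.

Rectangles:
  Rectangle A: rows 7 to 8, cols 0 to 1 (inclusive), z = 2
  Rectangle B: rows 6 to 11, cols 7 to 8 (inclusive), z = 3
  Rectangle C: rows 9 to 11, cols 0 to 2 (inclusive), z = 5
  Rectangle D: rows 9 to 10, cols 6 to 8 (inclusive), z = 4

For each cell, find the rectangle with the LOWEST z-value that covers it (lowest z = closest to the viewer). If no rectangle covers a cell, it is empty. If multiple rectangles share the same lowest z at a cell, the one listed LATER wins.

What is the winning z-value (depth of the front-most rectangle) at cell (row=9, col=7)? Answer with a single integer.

Check cell (9,7):
  A: rows 7-8 cols 0-1 -> outside (row miss)
  B: rows 6-11 cols 7-8 z=3 -> covers; best now B (z=3)
  C: rows 9-11 cols 0-2 -> outside (col miss)
  D: rows 9-10 cols 6-8 z=4 -> covers; best now B (z=3)
Winner: B at z=3

Answer: 3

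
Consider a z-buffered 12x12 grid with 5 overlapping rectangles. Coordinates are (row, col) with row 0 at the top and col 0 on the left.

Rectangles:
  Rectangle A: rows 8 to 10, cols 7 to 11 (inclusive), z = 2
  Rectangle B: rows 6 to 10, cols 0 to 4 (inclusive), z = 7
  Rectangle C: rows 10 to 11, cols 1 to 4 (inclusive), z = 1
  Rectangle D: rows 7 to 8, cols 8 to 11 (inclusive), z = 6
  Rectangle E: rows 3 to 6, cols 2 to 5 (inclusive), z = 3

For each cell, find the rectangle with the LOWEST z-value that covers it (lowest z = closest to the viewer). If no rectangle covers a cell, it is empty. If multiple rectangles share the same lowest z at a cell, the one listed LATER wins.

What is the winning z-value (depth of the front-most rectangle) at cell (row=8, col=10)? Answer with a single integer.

Answer: 2

Derivation:
Check cell (8,10):
  A: rows 8-10 cols 7-11 z=2 -> covers; best now A (z=2)
  B: rows 6-10 cols 0-4 -> outside (col miss)
  C: rows 10-11 cols 1-4 -> outside (row miss)
  D: rows 7-8 cols 8-11 z=6 -> covers; best now A (z=2)
  E: rows 3-6 cols 2-5 -> outside (row miss)
Winner: A at z=2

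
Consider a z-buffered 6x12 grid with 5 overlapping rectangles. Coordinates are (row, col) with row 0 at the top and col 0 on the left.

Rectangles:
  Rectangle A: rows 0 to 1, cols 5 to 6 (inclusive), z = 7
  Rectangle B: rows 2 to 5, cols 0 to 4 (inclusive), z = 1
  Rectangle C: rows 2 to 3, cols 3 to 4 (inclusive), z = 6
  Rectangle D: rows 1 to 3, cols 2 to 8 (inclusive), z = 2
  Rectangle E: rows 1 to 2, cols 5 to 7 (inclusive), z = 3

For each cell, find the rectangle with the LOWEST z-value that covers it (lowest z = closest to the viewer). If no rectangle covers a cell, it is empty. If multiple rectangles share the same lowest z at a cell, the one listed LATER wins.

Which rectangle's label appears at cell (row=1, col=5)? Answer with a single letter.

Answer: D

Derivation:
Check cell (1,5):
  A: rows 0-1 cols 5-6 z=7 -> covers; best now A (z=7)
  B: rows 2-5 cols 0-4 -> outside (row miss)
  C: rows 2-3 cols 3-4 -> outside (row miss)
  D: rows 1-3 cols 2-8 z=2 -> covers; best now D (z=2)
  E: rows 1-2 cols 5-7 z=3 -> covers; best now D (z=2)
Winner: D at z=2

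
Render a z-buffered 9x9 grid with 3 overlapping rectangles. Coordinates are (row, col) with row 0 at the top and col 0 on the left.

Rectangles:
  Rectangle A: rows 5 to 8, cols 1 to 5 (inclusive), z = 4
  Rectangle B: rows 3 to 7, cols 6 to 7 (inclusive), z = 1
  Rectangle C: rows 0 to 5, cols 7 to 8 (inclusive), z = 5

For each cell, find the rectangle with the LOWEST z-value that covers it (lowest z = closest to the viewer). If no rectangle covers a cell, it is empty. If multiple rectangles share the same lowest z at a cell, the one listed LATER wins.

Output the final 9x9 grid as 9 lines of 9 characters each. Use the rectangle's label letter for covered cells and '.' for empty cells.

.......CC
.......CC
.......CC
......BBC
......BBC
.AAAAABBC
.AAAAABB.
.AAAAABB.
.AAAAA...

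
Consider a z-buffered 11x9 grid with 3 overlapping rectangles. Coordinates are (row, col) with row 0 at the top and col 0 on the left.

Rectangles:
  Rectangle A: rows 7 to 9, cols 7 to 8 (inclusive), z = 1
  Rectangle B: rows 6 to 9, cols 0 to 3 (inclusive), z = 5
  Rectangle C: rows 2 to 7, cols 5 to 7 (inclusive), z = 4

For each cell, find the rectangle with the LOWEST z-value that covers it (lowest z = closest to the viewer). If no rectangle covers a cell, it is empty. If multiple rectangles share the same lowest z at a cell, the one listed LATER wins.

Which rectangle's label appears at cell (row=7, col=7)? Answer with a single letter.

Check cell (7,7):
  A: rows 7-9 cols 7-8 z=1 -> covers; best now A (z=1)
  B: rows 6-9 cols 0-3 -> outside (col miss)
  C: rows 2-7 cols 5-7 z=4 -> covers; best now A (z=1)
Winner: A at z=1

Answer: A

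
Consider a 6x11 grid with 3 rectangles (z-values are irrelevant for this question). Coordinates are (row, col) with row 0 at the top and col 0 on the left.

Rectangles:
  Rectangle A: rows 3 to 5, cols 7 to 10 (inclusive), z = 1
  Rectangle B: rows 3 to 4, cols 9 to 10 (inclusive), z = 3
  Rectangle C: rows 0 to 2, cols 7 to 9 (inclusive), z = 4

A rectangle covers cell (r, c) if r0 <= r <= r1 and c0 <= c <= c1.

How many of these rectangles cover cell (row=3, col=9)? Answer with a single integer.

Answer: 2

Derivation:
Check cell (3,9):
  A: rows 3-5 cols 7-10 -> covers
  B: rows 3-4 cols 9-10 -> covers
  C: rows 0-2 cols 7-9 -> outside (row miss)
Count covering = 2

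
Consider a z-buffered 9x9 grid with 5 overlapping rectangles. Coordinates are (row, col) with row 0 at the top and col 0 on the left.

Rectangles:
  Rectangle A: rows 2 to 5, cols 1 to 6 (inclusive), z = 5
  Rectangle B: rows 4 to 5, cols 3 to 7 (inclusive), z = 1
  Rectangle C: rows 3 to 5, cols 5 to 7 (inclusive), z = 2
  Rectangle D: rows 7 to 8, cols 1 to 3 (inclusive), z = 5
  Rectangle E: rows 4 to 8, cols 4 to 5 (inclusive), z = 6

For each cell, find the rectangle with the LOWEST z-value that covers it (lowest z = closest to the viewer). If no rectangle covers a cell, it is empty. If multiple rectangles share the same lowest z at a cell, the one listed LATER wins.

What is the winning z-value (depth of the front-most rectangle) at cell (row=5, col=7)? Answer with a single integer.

Check cell (5,7):
  A: rows 2-5 cols 1-6 -> outside (col miss)
  B: rows 4-5 cols 3-7 z=1 -> covers; best now B (z=1)
  C: rows 3-5 cols 5-7 z=2 -> covers; best now B (z=1)
  D: rows 7-8 cols 1-3 -> outside (row miss)
  E: rows 4-8 cols 4-5 -> outside (col miss)
Winner: B at z=1

Answer: 1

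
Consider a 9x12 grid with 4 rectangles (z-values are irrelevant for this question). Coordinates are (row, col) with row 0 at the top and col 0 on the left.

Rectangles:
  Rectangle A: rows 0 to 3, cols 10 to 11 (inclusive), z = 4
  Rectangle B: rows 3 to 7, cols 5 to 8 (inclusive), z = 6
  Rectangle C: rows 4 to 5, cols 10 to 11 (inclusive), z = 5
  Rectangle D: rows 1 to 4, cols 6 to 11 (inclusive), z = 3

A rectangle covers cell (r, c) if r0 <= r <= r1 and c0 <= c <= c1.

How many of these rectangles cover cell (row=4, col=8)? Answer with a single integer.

Answer: 2

Derivation:
Check cell (4,8):
  A: rows 0-3 cols 10-11 -> outside (row miss)
  B: rows 3-7 cols 5-8 -> covers
  C: rows 4-5 cols 10-11 -> outside (col miss)
  D: rows 1-4 cols 6-11 -> covers
Count covering = 2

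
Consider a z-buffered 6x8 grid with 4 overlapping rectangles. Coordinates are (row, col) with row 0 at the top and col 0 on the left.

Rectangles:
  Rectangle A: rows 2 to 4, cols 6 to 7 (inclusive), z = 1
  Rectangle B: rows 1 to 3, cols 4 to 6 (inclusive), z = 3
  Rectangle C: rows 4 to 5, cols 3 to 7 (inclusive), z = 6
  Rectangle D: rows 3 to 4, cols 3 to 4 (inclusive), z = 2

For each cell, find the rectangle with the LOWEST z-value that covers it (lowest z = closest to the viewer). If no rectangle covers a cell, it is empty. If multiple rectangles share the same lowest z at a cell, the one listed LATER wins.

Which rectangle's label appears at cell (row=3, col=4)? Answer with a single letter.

Answer: D

Derivation:
Check cell (3,4):
  A: rows 2-4 cols 6-7 -> outside (col miss)
  B: rows 1-3 cols 4-6 z=3 -> covers; best now B (z=3)
  C: rows 4-5 cols 3-7 -> outside (row miss)
  D: rows 3-4 cols 3-4 z=2 -> covers; best now D (z=2)
Winner: D at z=2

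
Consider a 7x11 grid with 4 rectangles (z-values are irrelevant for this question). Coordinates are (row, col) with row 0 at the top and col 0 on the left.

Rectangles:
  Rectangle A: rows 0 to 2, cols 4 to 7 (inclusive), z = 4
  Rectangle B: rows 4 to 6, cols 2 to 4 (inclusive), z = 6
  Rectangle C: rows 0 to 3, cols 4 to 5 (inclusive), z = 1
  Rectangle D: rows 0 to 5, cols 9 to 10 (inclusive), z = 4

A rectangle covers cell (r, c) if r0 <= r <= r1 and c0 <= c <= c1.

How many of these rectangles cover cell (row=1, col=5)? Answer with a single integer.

Answer: 2

Derivation:
Check cell (1,5):
  A: rows 0-2 cols 4-7 -> covers
  B: rows 4-6 cols 2-4 -> outside (row miss)
  C: rows 0-3 cols 4-5 -> covers
  D: rows 0-5 cols 9-10 -> outside (col miss)
Count covering = 2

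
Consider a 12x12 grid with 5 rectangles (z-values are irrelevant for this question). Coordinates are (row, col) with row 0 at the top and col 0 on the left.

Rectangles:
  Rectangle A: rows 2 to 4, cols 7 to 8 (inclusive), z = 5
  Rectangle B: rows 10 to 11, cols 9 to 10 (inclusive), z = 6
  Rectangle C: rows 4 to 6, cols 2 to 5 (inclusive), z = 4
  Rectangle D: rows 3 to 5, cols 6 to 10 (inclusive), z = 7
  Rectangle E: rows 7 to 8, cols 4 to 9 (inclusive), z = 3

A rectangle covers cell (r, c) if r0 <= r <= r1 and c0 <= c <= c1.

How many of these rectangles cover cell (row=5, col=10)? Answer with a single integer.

Check cell (5,10):
  A: rows 2-4 cols 7-8 -> outside (row miss)
  B: rows 10-11 cols 9-10 -> outside (row miss)
  C: rows 4-6 cols 2-5 -> outside (col miss)
  D: rows 3-5 cols 6-10 -> covers
  E: rows 7-8 cols 4-9 -> outside (row miss)
Count covering = 1

Answer: 1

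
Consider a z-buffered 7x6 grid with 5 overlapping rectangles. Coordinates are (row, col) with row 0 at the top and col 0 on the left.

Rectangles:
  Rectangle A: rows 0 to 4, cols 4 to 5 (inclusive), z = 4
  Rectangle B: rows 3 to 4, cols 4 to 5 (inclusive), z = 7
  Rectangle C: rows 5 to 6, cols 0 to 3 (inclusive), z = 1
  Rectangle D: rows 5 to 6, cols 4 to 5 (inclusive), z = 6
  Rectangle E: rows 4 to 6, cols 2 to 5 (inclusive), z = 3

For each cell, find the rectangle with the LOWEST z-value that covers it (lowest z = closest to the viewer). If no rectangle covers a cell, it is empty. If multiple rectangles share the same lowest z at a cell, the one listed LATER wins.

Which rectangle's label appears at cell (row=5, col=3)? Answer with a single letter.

Answer: C

Derivation:
Check cell (5,3):
  A: rows 0-4 cols 4-5 -> outside (row miss)
  B: rows 3-4 cols 4-5 -> outside (row miss)
  C: rows 5-6 cols 0-3 z=1 -> covers; best now C (z=1)
  D: rows 5-6 cols 4-5 -> outside (col miss)
  E: rows 4-6 cols 2-5 z=3 -> covers; best now C (z=1)
Winner: C at z=1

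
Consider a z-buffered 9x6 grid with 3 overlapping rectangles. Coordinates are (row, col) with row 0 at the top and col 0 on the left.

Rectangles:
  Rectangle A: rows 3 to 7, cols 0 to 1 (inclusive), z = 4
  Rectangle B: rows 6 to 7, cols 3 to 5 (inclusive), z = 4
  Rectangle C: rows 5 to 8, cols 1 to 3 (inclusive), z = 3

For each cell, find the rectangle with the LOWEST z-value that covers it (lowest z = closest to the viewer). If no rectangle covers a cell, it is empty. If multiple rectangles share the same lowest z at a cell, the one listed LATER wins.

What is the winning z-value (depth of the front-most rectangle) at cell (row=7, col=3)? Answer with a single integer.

Answer: 3

Derivation:
Check cell (7,3):
  A: rows 3-7 cols 0-1 -> outside (col miss)
  B: rows 6-7 cols 3-5 z=4 -> covers; best now B (z=4)
  C: rows 5-8 cols 1-3 z=3 -> covers; best now C (z=3)
Winner: C at z=3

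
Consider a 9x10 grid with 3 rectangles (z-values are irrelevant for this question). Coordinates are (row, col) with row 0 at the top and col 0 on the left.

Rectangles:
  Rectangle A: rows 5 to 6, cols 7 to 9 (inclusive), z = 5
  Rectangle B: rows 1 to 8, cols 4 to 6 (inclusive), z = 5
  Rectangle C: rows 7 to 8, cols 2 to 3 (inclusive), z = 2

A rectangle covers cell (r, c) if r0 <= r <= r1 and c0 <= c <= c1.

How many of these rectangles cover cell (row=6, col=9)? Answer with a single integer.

Answer: 1

Derivation:
Check cell (6,9):
  A: rows 5-6 cols 7-9 -> covers
  B: rows 1-8 cols 4-6 -> outside (col miss)
  C: rows 7-8 cols 2-3 -> outside (row miss)
Count covering = 1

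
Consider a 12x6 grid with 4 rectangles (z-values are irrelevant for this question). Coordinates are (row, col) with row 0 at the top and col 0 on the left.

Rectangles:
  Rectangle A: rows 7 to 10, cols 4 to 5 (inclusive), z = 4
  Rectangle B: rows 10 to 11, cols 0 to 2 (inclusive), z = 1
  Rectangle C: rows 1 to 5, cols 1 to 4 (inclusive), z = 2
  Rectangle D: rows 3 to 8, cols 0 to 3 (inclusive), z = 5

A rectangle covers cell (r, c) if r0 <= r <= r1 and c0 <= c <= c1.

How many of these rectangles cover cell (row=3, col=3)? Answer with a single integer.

Check cell (3,3):
  A: rows 7-10 cols 4-5 -> outside (row miss)
  B: rows 10-11 cols 0-2 -> outside (row miss)
  C: rows 1-5 cols 1-4 -> covers
  D: rows 3-8 cols 0-3 -> covers
Count covering = 2

Answer: 2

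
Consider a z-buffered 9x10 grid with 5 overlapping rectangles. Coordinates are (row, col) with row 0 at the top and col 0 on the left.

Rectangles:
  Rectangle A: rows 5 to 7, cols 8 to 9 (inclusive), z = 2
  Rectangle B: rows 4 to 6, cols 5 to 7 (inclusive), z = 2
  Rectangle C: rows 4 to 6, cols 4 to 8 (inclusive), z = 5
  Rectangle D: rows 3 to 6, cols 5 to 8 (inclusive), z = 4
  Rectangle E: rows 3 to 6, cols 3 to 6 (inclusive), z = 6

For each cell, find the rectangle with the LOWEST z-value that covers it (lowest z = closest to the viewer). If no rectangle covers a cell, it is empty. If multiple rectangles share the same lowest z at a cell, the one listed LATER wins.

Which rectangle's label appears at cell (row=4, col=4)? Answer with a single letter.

Check cell (4,4):
  A: rows 5-7 cols 8-9 -> outside (row miss)
  B: rows 4-6 cols 5-7 -> outside (col miss)
  C: rows 4-6 cols 4-8 z=5 -> covers; best now C (z=5)
  D: rows 3-6 cols 5-8 -> outside (col miss)
  E: rows 3-6 cols 3-6 z=6 -> covers; best now C (z=5)
Winner: C at z=5

Answer: C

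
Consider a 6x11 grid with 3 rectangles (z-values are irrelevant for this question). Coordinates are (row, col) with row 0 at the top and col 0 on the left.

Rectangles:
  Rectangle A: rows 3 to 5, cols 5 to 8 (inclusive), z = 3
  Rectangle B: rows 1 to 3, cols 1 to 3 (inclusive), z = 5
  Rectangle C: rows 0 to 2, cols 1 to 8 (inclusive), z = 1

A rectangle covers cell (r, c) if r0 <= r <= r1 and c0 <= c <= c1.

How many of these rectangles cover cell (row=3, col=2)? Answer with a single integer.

Check cell (3,2):
  A: rows 3-5 cols 5-8 -> outside (col miss)
  B: rows 1-3 cols 1-3 -> covers
  C: rows 0-2 cols 1-8 -> outside (row miss)
Count covering = 1

Answer: 1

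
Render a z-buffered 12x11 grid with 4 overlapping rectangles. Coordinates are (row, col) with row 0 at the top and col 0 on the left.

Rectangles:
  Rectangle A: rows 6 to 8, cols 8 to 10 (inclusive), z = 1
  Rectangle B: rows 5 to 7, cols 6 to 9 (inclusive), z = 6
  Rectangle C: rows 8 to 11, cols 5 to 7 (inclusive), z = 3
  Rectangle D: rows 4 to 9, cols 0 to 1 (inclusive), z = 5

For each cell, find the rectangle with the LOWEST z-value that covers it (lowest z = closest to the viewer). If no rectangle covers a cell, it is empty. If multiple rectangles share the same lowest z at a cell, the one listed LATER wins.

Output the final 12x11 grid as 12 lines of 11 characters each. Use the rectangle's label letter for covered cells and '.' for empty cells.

...........
...........
...........
...........
DD.........
DD....BBBB.
DD....BBAAA
DD....BBAAA
DD...CCCAAA
DD...CCC...
.....CCC...
.....CCC...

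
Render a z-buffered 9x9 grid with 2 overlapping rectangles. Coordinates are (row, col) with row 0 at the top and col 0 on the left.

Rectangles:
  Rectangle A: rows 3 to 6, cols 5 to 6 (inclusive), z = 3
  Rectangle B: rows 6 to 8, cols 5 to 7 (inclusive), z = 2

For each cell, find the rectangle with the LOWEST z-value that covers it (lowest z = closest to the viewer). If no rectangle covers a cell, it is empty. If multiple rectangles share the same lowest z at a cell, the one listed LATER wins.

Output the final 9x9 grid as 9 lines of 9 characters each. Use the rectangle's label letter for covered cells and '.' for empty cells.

.........
.........
.........
.....AA..
.....AA..
.....AA..
.....BBB.
.....BBB.
.....BBB.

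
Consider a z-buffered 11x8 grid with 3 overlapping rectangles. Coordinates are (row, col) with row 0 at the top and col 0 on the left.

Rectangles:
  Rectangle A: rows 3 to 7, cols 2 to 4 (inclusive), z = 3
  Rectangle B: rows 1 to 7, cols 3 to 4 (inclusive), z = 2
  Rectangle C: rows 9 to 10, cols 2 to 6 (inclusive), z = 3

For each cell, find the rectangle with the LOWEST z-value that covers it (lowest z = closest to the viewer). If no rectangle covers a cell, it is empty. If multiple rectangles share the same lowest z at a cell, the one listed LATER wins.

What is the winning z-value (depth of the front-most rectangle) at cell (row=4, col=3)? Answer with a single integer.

Answer: 2

Derivation:
Check cell (4,3):
  A: rows 3-7 cols 2-4 z=3 -> covers; best now A (z=3)
  B: rows 1-7 cols 3-4 z=2 -> covers; best now B (z=2)
  C: rows 9-10 cols 2-6 -> outside (row miss)
Winner: B at z=2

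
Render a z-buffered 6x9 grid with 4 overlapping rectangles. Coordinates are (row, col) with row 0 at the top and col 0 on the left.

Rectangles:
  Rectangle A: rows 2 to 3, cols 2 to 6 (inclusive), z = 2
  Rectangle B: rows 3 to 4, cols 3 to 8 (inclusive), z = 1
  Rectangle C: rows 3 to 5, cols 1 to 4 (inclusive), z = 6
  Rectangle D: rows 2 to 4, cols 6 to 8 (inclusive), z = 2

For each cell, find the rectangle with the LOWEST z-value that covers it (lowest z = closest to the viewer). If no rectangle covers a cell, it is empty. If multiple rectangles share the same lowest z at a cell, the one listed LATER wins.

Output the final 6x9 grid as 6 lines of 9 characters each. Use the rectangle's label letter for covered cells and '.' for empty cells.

.........
.........
..AAAADDD
.CABBBBBB
.CCBBBBBB
.CCCC....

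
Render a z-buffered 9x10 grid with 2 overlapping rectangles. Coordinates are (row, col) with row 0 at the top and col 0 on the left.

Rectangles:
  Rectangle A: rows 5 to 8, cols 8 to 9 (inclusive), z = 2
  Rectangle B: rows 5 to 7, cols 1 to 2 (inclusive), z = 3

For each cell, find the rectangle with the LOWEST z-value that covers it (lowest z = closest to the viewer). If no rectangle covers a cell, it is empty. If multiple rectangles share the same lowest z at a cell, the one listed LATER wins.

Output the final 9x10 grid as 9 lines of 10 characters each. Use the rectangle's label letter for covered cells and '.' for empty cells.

..........
..........
..........
..........
..........
.BB.....AA
.BB.....AA
.BB.....AA
........AA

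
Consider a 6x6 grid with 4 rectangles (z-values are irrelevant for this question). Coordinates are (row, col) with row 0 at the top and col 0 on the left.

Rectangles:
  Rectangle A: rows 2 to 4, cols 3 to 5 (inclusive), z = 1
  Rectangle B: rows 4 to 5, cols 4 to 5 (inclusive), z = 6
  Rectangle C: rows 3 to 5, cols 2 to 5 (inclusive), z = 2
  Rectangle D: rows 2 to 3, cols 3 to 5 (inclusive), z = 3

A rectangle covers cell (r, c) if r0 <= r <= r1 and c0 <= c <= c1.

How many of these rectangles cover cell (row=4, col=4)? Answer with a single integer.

Check cell (4,4):
  A: rows 2-4 cols 3-5 -> covers
  B: rows 4-5 cols 4-5 -> covers
  C: rows 3-5 cols 2-5 -> covers
  D: rows 2-3 cols 3-5 -> outside (row miss)
Count covering = 3

Answer: 3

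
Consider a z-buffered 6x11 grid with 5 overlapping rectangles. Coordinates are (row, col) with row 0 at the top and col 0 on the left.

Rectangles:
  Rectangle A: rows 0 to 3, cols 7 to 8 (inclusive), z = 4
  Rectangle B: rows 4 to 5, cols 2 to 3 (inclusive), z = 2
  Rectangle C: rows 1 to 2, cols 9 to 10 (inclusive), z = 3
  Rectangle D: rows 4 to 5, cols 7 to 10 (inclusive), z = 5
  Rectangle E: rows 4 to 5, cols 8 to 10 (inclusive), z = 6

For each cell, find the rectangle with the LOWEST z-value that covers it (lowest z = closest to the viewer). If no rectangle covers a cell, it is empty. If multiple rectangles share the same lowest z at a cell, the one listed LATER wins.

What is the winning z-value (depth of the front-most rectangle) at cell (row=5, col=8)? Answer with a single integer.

Answer: 5

Derivation:
Check cell (5,8):
  A: rows 0-3 cols 7-8 -> outside (row miss)
  B: rows 4-5 cols 2-3 -> outside (col miss)
  C: rows 1-2 cols 9-10 -> outside (row miss)
  D: rows 4-5 cols 7-10 z=5 -> covers; best now D (z=5)
  E: rows 4-5 cols 8-10 z=6 -> covers; best now D (z=5)
Winner: D at z=5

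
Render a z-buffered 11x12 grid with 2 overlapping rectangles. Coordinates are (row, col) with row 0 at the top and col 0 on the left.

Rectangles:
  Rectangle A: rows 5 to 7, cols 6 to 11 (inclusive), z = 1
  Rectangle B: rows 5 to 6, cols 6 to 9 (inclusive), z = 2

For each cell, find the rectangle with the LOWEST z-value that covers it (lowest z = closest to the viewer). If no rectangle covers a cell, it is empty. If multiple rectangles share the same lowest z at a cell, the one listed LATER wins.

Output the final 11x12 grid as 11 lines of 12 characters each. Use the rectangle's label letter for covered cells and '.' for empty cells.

............
............
............
............
............
......AAAAAA
......AAAAAA
......AAAAAA
............
............
............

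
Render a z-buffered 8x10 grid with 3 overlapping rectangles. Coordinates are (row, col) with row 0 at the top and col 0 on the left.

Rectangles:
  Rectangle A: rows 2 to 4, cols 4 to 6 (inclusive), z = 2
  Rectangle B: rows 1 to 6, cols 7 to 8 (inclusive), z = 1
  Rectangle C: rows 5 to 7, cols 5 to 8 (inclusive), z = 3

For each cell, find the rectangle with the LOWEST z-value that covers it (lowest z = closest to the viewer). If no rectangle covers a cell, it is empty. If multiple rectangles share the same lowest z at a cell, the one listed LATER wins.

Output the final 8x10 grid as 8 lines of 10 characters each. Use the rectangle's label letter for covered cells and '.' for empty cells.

..........
.......BB.
....AAABB.
....AAABB.
....AAABB.
.....CCBB.
.....CCBB.
.....CCCC.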